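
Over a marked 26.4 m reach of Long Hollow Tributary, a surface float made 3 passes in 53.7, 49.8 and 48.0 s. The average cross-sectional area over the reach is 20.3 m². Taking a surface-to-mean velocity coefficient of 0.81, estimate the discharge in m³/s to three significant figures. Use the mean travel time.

t̄ = (53.7 + 49.8 + 48.0) / 3 = 50.5 s
v_surface = L / t̄ = 26.4 / 50.5 = 0.5228 m/s
v_mean = 0.81 × 0.5228 = 0.4234 m/s
Q = A × v_mean = 20.3 × 0.4234 = 8.596 m³/s

8.60 m³/s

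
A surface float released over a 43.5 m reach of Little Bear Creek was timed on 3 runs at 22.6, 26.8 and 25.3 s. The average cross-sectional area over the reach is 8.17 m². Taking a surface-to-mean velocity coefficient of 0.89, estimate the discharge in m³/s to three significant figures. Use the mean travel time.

12.7 m³/s

t̄ = (22.6 + 26.8 + 25.3) / 3 = 24.9 s
v_surface = L / t̄ = 43.5 / 24.9 = 1.747 m/s
v_mean = 0.89 × 1.747 = 1.555 m/s
Q = A × v_mean = 8.17 × 1.555 = 12.70 m³/s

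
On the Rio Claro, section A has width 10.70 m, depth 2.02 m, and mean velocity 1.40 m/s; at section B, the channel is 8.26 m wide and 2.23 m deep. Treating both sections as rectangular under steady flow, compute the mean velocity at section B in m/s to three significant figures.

1.64 m/s

Q = A₁V₁ = (10.70×2.02) × 1.40 = 30.26 m³/s
A₂ = 8.26 × 2.23 = 18.42 m²
V₂ = Q/A₂ = 30.26/18.42 = 1.643 m/s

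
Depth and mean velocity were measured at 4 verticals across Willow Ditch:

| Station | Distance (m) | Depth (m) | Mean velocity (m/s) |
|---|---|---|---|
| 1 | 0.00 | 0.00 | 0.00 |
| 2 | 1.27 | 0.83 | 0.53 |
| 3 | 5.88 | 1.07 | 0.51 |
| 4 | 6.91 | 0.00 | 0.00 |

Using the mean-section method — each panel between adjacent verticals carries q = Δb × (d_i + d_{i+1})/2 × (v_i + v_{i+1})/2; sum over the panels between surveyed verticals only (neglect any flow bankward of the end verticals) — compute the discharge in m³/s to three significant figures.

Panel 1-2: Δb = 1.27 m, d̄ = (0.00+0.83)/2 = 0.415, v̄ = (0.00+0.53)/2 = 0.265 → q = 1.27×0.415×0.265 = 0.1397 m³/s
Panel 2-3: Δb = 4.61 m, d̄ = (0.83+1.07)/2 = 0.95, v̄ = (0.53+0.51)/2 = 0.52 → q = 4.61×0.95×0.52 = 2.277 m³/s
Panel 3-4: Δb = 1.03 m, d̄ = (1.07+0.00)/2 = 0.535, v̄ = (0.51+0.00)/2 = 0.255 → q = 1.03×0.535×0.255 = 0.1405 m³/s
Q = Σ q = 2.558 m³/s

2.56 m³/s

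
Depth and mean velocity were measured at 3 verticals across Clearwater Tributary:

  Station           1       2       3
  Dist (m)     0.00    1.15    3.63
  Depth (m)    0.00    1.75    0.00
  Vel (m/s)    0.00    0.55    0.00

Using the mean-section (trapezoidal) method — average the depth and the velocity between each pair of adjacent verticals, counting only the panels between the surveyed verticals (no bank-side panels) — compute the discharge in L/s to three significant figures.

873 L/s

Panel 1-2: Δb = 1.15 m, d̄ = (0.00+1.75)/2 = 0.875, v̄ = (0.00+0.55)/2 = 0.275 → q = 1.15×0.875×0.275 = 0.2767 m³/s
Panel 2-3: Δb = 2.48 m, d̄ = (1.75+0.00)/2 = 0.875, v̄ = (0.55+0.00)/2 = 0.275 → q = 2.48×0.875×0.275 = 0.5968 m³/s
Q = Σ q = 0.8735 m³/s
= 0.8735 × 1000 = 873.5 L/s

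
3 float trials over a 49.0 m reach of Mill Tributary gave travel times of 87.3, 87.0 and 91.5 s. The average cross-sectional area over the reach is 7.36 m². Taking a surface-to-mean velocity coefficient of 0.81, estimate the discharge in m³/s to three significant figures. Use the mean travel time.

t̄ = (87.3 + 87.0 + 91.5) / 3 = 88.6 s
v_surface = L / t̄ = 49.0 / 88.6 = 0.5530 m/s
v_mean = 0.81 × 0.5530 = 0.4480 m/s
Q = A × v_mean = 7.36 × 0.4480 = 3.297 m³/s

3.30 m³/s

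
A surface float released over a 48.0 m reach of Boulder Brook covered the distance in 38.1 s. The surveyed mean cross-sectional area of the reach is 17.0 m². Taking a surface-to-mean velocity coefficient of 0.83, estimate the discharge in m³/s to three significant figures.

17.8 m³/s

v_surface = L / t̄ = 48.0 / 38.1 = 1.260 m/s
v_mean = 0.83 × 1.260 = 1.046 m/s
Q = A × v_mean = 17.0 × 1.046 = 17.78 m³/s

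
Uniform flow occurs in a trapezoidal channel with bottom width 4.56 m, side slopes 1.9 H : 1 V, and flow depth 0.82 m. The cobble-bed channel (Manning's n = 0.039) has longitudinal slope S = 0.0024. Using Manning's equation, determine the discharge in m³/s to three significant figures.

4.59 m³/s

A = (b + z·y)·y = (4.56 + 1.9×0.82)×0.82 = 5.017 m²
P = b + 2y√(1+z²) = 4.56 + 2×0.82×√(1+1.9²) = 8.081 m
R = A/P = 5.017/8.081 = 0.6208 m
Q = (1/n)·A·R^(2/3)·S^(1/2) = (1/0.039) × 5.017 × 0.6208^(2/3) × 0.0024^(1/2) = 4.586 m³/s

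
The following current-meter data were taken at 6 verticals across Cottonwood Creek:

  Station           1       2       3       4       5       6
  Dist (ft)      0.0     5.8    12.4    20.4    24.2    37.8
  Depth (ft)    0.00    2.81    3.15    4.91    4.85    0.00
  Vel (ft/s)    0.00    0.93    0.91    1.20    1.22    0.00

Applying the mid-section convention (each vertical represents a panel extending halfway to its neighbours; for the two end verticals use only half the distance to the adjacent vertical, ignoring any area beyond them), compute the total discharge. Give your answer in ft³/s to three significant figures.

123 ft³/s

w_2 = (12.4 − 0.0)/2 = 6.2 ft; q_2 = 0.93 × 2.81 × 6.2 = 16.20 ft³/s
w_3 = (20.4 − 5.8)/2 = 7.3 ft; q_3 = 0.91 × 3.15 × 7.3 = 20.93 ft³/s
w_4 = (24.2 − 12.4)/2 = 5.9 ft; q_4 = 1.20 × 4.91 × 5.9 = 34.76 ft³/s
w_5 = (37.8 − 20.4)/2 = 8.7 ft; q_5 = 1.22 × 4.85 × 8.7 = 51.48 ft³/s
Stations 1, 6 contribute zero (depth or velocity is 0).
Q = Σ qᵢ = 123.4 ft³/s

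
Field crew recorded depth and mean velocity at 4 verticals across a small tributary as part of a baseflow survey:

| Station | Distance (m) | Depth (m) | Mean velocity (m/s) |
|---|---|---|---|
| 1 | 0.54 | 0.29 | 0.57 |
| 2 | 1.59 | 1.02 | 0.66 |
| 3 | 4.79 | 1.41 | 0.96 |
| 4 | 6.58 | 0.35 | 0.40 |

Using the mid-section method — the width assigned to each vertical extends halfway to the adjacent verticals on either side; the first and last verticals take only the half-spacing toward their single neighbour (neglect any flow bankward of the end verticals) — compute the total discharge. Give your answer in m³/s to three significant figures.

5.02 m³/s

w_1 = (1.59 − 0.54)/2 = 0.525 m; q_1 = 0.57 × 0.29 × 0.525 = 0.08678 m³/s
w_2 = (4.79 − 0.54)/2 = 2.125 m; q_2 = 0.66 × 1.02 × 2.125 = 1.431 m³/s
w_3 = (6.58 − 1.59)/2 = 2.495 m; q_3 = 0.96 × 1.41 × 2.495 = 3.377 m³/s
w_4 = (6.58 − 4.79)/2 = 0.895 m; q_4 = 0.40 × 0.35 × 0.895 = 0.1253 m³/s
Q = Σ qᵢ = 5.020 m³/s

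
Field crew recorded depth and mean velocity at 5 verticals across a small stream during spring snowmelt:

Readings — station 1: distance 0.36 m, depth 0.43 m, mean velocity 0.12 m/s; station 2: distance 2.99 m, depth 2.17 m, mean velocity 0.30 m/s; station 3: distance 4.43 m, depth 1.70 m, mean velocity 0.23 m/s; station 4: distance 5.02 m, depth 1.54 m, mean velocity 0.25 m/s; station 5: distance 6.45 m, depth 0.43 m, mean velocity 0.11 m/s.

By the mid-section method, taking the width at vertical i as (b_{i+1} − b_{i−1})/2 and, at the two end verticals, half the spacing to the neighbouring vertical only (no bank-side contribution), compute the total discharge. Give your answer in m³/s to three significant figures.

w_1 = (2.99 − 0.36)/2 = 1.315 m; q_1 = 0.12 × 0.43 × 1.315 = 0.06785 m³/s
w_2 = (4.43 − 0.36)/2 = 2.035 m; q_2 = 0.30 × 2.17 × 2.035 = 1.325 m³/s
w_3 = (5.02 − 2.99)/2 = 1.015 m; q_3 = 0.23 × 1.70 × 1.015 = 0.3969 m³/s
w_4 = (6.45 − 4.43)/2 = 1.01 m; q_4 = 0.25 × 1.54 × 1.01 = 0.3889 m³/s
w_5 = (6.45 − 5.02)/2 = 0.715 m; q_5 = 0.11 × 0.43 × 0.715 = 0.03382 m³/s
Q = Σ qᵢ = 2.212 m³/s

2.21 m³/s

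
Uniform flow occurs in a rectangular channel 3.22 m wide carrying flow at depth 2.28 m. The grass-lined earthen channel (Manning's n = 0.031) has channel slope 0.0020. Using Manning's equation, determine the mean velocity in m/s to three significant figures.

1.39 m/s

A = b·y = 3.22 × 2.28 = 7.342 m²
P = b + 2y = 3.22 + 2×2.28 = 7.780 m
R = A/P = 7.342/7.780 = 0.9437 m
Q = (1/n)·A·R^(2/3)·S^(1/2) = (1/0.031) × 7.342 × 0.9437^(2/3) × 0.0020^(1/2) = 10.19 m³/s
V = Q/A = 10.19/7.342 = 1.388 m/s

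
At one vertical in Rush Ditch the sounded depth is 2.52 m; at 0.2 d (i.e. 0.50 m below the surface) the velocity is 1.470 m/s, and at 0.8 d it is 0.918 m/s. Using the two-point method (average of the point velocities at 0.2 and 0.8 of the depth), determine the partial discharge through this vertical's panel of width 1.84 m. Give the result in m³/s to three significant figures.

5.54 m³/s

v̄ = (1.470 + 0.918) / 2 = 1.194 m/s
q = v̄ × d × w = 1.194 × 2.52 × 1.84 = 5.536 m³/s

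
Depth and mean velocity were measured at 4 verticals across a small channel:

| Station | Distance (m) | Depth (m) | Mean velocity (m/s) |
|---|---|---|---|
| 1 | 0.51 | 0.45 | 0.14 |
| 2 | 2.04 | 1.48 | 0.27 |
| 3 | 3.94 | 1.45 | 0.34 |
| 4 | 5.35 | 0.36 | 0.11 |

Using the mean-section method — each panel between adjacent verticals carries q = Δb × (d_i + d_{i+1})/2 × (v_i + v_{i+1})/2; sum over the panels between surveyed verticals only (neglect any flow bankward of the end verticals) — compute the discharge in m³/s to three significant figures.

1.44 m³/s

Panel 1-2: Δb = 1.53 m, d̄ = (0.45+1.48)/2 = 0.965, v̄ = (0.14+0.27)/2 = 0.205 → q = 1.53×0.965×0.205 = 0.3027 m³/s
Panel 2-3: Δb = 1.9 m, d̄ = (1.48+1.45)/2 = 1.465, v̄ = (0.27+0.34)/2 = 0.305 → q = 1.9×1.465×0.305 = 0.8490 m³/s
Panel 3-4: Δb = 1.41 m, d̄ = (1.45+0.36)/2 = 0.905, v̄ = (0.34+0.11)/2 = 0.225 → q = 1.41×0.905×0.225 = 0.2871 m³/s
Q = Σ q = 1.439 m³/s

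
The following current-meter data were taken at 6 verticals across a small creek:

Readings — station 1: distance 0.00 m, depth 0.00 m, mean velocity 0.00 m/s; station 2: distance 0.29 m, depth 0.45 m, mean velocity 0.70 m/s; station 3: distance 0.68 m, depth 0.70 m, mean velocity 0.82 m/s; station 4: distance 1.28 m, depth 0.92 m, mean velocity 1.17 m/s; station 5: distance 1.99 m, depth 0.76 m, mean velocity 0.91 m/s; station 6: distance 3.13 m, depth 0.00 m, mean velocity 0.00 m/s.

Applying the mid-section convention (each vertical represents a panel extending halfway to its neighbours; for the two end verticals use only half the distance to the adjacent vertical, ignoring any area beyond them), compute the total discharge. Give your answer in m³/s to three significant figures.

w_2 = (0.68 − 0.00)/2 = 0.34 m; q_2 = 0.70 × 0.45 × 0.34 = 0.1071 m³/s
w_3 = (1.28 − 0.29)/2 = 0.495 m; q_3 = 0.82 × 0.70 × 0.495 = 0.2841 m³/s
w_4 = (1.99 − 0.68)/2 = 0.655 m; q_4 = 1.17 × 0.92 × 0.655 = 0.7050 m³/s
w_5 = (3.13 − 1.28)/2 = 0.925 m; q_5 = 0.91 × 0.76 × 0.925 = 0.6397 m³/s
Stations 1, 6 contribute zero (depth or velocity is 0).
Q = Σ qᵢ = 1.736 m³/s

1.74 m³/s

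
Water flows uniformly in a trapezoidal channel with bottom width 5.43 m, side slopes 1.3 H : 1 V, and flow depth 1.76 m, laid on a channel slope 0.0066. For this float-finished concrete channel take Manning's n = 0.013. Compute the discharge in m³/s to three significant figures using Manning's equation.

96.5 m³/s

A = (b + z·y)·y = (5.43 + 1.3×1.76)×1.76 = 13.58 m²
P = b + 2y√(1+z²) = 5.43 + 2×1.76×√(1+1.3²) = 11.20 m
R = A/P = 13.58/11.20 = 1.212 m
Q = (1/n)·A·R^(2/3)·S^(1/2) = (1/0.013) × 13.58 × 1.212^(2/3) × 0.0066^(1/2) = 96.52 m³/s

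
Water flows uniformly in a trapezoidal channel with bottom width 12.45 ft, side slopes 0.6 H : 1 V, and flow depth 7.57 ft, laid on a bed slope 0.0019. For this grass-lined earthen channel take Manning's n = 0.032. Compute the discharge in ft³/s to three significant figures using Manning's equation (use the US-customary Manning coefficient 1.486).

A = (b + z·y)·y = (12.45 + 0.6×7.57)×7.57 = 128.6 ft²
P = b + 2y√(1+z²) = 12.45 + 2×7.57×√(1+0.6²) = 30.11 ft
R = A/P = 128.6/30.11 = 4.273 ft
Q = (1.486/n)·A·R^(2/3)·S^(1/2) = (1.486/0.032) × 128.6 × 4.273^(2/3) × 0.0019^(1/2) = 685.6 ft³/s

686 ft³/s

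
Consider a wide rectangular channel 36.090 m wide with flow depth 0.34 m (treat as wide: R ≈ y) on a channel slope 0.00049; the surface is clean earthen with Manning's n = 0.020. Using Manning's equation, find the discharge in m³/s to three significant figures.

A = b·y = 36.090 × 0.34 = 12.27 m²
Wide channel: R ≈ y = 0.34 m
Q = (1/n)·A·R^(2/3)·S^(1/2) = (1/0.020) × 12.27 × 0.3400^(2/3) × 0.00049^(1/2) = 6.616 m³/s

6.62 m³/s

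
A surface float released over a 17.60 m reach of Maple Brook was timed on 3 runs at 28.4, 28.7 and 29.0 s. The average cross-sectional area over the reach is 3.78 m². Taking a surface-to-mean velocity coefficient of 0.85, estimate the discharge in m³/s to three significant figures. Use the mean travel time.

t̄ = (28.4 + 28.7 + 29.0) / 3 = 28.7 s
v_surface = L / t̄ = 17.60 / 28.7 = 0.6132 m/s
v_mean = 0.85 × 0.6132 = 0.5213 m/s
Q = A × v_mean = 3.78 × 0.5213 = 1.970 m³/s

1.97 m³/s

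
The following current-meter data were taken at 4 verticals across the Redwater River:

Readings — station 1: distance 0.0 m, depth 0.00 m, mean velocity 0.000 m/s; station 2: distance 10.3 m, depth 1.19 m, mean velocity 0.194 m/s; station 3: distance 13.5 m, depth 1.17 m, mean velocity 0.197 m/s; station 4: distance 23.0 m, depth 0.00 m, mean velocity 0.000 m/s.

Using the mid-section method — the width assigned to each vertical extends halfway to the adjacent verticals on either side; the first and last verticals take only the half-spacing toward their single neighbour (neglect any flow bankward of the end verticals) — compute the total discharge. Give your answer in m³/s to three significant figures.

w_2 = (13.5 − 0.0)/2 = 6.75 m; q_2 = 0.194 × 1.19 × 6.75 = 1.558 m³/s
w_3 = (23.0 − 10.3)/2 = 6.35 m; q_3 = 0.197 × 1.17 × 6.35 = 1.464 m³/s
Stations 1, 4 contribute zero (depth or velocity is 0).
Q = Σ qᵢ = 3.022 m³/s

3.02 m³/s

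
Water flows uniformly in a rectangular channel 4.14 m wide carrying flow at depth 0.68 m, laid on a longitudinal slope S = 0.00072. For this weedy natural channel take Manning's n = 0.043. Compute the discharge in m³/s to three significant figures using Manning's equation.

1.12 m³/s

A = b·y = 4.14 × 0.68 = 2.815 m²
P = b + 2y = 4.14 + 2×0.68 = 5.500 m
R = A/P = 2.815/5.500 = 0.5119 m
Q = (1/n)·A·R^(2/3)·S^(1/2) = (1/0.043) × 2.815 × 0.5119^(2/3) × 0.00072^(1/2) = 1.124 m³/s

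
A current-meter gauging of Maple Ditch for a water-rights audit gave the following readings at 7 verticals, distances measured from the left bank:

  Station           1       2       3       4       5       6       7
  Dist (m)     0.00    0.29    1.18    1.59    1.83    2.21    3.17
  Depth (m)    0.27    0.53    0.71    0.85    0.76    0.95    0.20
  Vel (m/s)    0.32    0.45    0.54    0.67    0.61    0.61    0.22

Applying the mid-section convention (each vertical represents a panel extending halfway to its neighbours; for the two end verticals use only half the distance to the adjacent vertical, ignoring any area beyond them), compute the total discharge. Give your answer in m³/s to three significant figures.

w_1 = (0.29 − 0.00)/2 = 0.145 m; q_1 = 0.32 × 0.27 × 0.145 = 0.01253 m³/s
w_2 = (1.18 − 0.00)/2 = 0.59 m; q_2 = 0.45 × 0.53 × 0.59 = 0.1407 m³/s
w_3 = (1.59 − 0.29)/2 = 0.65 m; q_3 = 0.54 × 0.71 × 0.65 = 0.2492 m³/s
w_4 = (1.83 − 1.18)/2 = 0.325 m; q_4 = 0.67 × 0.85 × 0.325 = 0.1851 m³/s
w_5 = (2.21 − 1.59)/2 = 0.31 m; q_5 = 0.61 × 0.76 × 0.31 = 0.1437 m³/s
w_6 = (3.17 − 1.83)/2 = 0.67 m; q_6 = 0.61 × 0.95 × 0.67 = 0.3883 m³/s
w_7 = (3.17 − 2.21)/2 = 0.48 m; q_7 = 0.22 × 0.20 × 0.48 = 0.02112 m³/s
Q = Σ qᵢ = 1.141 m³/s

1.14 m³/s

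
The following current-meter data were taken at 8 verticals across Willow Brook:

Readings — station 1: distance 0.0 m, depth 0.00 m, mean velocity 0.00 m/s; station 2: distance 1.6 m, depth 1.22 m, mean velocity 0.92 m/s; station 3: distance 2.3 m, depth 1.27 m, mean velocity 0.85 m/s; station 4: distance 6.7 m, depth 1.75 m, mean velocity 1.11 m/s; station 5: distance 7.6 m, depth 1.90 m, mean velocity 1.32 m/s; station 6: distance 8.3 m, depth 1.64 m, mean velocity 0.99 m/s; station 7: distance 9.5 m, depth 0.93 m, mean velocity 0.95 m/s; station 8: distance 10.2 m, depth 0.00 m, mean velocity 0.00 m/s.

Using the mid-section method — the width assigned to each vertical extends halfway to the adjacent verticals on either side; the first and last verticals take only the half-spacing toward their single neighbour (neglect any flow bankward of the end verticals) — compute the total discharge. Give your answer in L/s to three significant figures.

13600 L/s

w_2 = (2.3 − 0.0)/2 = 1.15 m; q_2 = 0.92 × 1.22 × 1.15 = 1.291 m³/s
w_3 = (6.7 − 1.6)/2 = 2.55 m; q_3 = 0.85 × 1.27 × 2.55 = 2.753 m³/s
w_4 = (7.6 − 2.3)/2 = 2.65 m; q_4 = 1.11 × 1.75 × 2.65 = 5.148 m³/s
w_5 = (8.3 − 6.7)/2 = 0.8 m; q_5 = 1.32 × 1.90 × 0.8 = 2.006 m³/s
w_6 = (9.5 − 7.6)/2 = 0.95 m; q_6 = 0.99 × 1.64 × 0.95 = 1.542 m³/s
w_7 = (10.2 − 8.3)/2 = 0.95 m; q_7 = 0.95 × 0.93 × 0.95 = 0.8393 m³/s
Stations 1, 8 contribute zero (depth or velocity is 0).
Q = Σ qᵢ = 13.58 m³/s
= 13.58 × 1000 = 13580 L/s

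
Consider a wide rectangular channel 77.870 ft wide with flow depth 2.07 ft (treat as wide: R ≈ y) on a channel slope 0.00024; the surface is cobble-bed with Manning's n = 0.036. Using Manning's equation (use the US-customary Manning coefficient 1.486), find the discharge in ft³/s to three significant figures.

167 ft³/s

A = b·y = 77.870 × 2.07 = 161.2 ft²
Wide channel: R ≈ y = 2.07 ft
Q = (1.486/n)·A·R^(2/3)·S^(1/2) = (1.486/0.036) × 161.2 × 2.070^(2/3) × 0.00024^(1/2) = 167.4 ft³/s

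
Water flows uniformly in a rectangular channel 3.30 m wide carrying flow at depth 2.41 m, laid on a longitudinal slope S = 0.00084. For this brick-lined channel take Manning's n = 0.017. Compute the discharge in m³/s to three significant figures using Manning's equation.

A = b·y = 3.30 × 2.41 = 7.953 m²
P = b + 2y = 3.30 + 2×2.41 = 8.120 m
R = A/P = 7.953/8.120 = 0.9794 m
Q = (1/n)·A·R^(2/3)·S^(1/2) = (1/0.017) × 7.953 × 0.9794^(2/3) × 0.00084^(1/2) = 13.37 m³/s

13.4 m³/s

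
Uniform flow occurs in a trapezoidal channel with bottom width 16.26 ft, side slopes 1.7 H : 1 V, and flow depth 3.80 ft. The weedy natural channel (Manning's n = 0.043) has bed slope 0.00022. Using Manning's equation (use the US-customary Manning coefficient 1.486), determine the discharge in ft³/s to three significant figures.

87.1 ft³/s

A = (b + z·y)·y = (16.26 + 1.7×3.80)×3.80 = 86.34 ft²
P = b + 2y√(1+z²) = 16.26 + 2×3.80×√(1+1.7²) = 31.25 ft
R = A/P = 86.34/31.25 = 2.763 ft
Q = (1.486/n)·A·R^(2/3)·S^(1/2) = (1.486/0.043) × 86.34 × 2.763^(2/3) × 0.00022^(1/2) = 87.13 ft³/s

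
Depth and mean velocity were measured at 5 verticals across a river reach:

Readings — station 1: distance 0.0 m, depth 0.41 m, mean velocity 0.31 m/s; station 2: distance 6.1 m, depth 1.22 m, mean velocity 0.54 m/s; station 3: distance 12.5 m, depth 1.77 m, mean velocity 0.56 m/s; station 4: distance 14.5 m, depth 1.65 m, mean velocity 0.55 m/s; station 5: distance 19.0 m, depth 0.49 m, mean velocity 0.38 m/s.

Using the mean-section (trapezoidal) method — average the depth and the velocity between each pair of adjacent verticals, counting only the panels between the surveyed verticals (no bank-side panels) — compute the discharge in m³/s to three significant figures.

Panel 1-2: Δb = 6.1 m, d̄ = (0.41+1.22)/2 = 0.815, v̄ = (0.31+0.54)/2 = 0.425 → q = 6.1×0.815×0.425 = 2.113 m³/s
Panel 2-3: Δb = 6.4 m, d̄ = (1.22+1.77)/2 = 1.495, v̄ = (0.54+0.56)/2 = 0.55 → q = 6.4×1.495×0.55 = 5.262 m³/s
Panel 3-4: Δb = 2 m, d̄ = (1.77+1.65)/2 = 1.71, v̄ = (0.56+0.55)/2 = 0.555 → q = 2×1.71×0.555 = 1.898 m³/s
Panel 4-5: Δb = 4.5 m, d̄ = (1.65+0.49)/2 = 1.07, v̄ = (0.55+0.38)/2 = 0.465 → q = 4.5×1.07×0.465 = 2.239 m³/s
Q = Σ q = 11.51 m³/s

11.5 m³/s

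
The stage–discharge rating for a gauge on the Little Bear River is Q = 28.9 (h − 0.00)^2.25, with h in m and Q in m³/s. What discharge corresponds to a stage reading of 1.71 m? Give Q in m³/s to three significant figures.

Q = 28.9 × (1.71 − 0.00)^2.25 = 28.9 × 1.71^2.25 = 96.64 m³/s

96.6 m³/s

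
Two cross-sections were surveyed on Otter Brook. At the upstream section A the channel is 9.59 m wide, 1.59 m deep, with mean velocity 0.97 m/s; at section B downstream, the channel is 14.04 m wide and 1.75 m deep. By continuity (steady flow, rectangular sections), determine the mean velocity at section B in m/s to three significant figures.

0.602 m/s

Q = A₁V₁ = (9.59×1.59) × 0.97 = 14.79 m³/s
A₂ = 14.04 × 1.75 = 24.57 m²
V₂ = Q/A₂ = 14.79/24.57 = 0.6020 m/s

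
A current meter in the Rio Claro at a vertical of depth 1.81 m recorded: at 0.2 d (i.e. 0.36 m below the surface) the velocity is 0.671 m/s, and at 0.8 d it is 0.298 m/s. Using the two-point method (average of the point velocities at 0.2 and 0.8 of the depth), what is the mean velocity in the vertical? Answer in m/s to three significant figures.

0.485 m/s

v̄ = (0.671 + 0.298) / 2 = 0.4845 m/s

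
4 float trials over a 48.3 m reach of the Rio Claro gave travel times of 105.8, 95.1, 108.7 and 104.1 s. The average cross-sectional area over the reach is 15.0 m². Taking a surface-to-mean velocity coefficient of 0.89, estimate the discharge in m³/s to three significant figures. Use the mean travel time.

t̄ = (105.8 + 95.1 + 108.7 + 104.1) / 4 = 103.425 s
v_surface = L / t̄ = 48.3 / 103.425 = 0.4670 m/s
v_mean = 0.89 × 0.4670 = 0.4156 m/s
Q = A × v_mean = 15.0 × 0.4156 = 6.235 m³/s

6.23 m³/s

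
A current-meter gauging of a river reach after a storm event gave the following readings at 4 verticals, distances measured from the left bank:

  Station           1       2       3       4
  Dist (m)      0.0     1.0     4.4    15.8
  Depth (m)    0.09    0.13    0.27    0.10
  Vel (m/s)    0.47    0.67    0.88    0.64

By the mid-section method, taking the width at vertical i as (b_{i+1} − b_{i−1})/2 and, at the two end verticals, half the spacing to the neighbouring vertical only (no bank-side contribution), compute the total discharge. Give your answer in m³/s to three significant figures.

w_1 = (1.0 − 0.0)/2 = 0.5 m; q_1 = 0.47 × 0.09 × 0.5 = 0.02115 m³/s
w_2 = (4.4 − 0.0)/2 = 2.2 m; q_2 = 0.67 × 0.13 × 2.2 = 0.1916 m³/s
w_3 = (15.8 − 1.0)/2 = 7.4 m; q_3 = 0.88 × 0.27 × 7.4 = 1.758 m³/s
w_4 = (15.8 − 4.4)/2 = 5.7 m; q_4 = 0.64 × 0.10 × 5.7 = 0.3648 m³/s
Q = Σ qᵢ = 2.336 m³/s

2.34 m³/s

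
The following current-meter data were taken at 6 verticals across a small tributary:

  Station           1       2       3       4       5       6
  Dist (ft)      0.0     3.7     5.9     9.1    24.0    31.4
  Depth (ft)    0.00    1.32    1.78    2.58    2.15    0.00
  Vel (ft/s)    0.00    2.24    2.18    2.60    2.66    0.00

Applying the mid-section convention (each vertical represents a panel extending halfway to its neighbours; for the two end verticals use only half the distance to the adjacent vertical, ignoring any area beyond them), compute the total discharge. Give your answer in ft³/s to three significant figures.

144 ft³/s

w_2 = (5.9 − 0.0)/2 = 2.95 ft; q_2 = 2.24 × 1.32 × 2.95 = 8.723 ft³/s
w_3 = (9.1 − 3.7)/2 = 2.7 ft; q_3 = 2.18 × 1.78 × 2.7 = 10.48 ft³/s
w_4 = (24.0 − 5.9)/2 = 9.05 ft; q_4 = 2.60 × 2.58 × 9.05 = 60.71 ft³/s
w_5 = (31.4 − 9.1)/2 = 11.15 ft; q_5 = 2.66 × 2.15 × 11.15 = 63.77 ft³/s
Stations 1, 6 contribute zero (depth or velocity is 0).
Q = Σ qᵢ = 143.7 ft³/s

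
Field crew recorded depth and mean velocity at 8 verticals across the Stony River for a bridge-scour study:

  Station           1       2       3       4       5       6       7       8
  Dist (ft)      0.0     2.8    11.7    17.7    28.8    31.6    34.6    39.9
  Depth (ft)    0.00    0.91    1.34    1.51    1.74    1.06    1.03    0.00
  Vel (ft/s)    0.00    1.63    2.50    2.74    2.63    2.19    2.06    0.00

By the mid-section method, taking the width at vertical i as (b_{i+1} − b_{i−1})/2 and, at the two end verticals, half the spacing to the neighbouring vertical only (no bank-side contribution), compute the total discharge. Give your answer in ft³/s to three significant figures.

w_2 = (11.7 − 0.0)/2 = 5.85 ft; q_2 = 1.63 × 0.91 × 5.85 = 8.677 ft³/s
w_3 = (17.7 − 2.8)/2 = 7.45 ft; q_3 = 2.50 × 1.34 × 7.45 = 24.96 ft³/s
w_4 = (28.8 − 11.7)/2 = 8.55 ft; q_4 = 2.74 × 1.51 × 8.55 = 35.37 ft³/s
w_5 = (31.6 − 17.7)/2 = 6.95 ft; q_5 = 2.63 × 1.74 × 6.95 = 31.80 ft³/s
w_6 = (34.6 − 28.8)/2 = 2.9 ft; q_6 = 2.19 × 1.06 × 2.9 = 6.732 ft³/s
w_7 = (39.9 − 31.6)/2 = 4.15 ft; q_7 = 2.06 × 1.03 × 4.15 = 8.805 ft³/s
Stations 1, 8 contribute zero (depth or velocity is 0).
Q = Σ qᵢ = 116.4 ft³/s

116 ft³/s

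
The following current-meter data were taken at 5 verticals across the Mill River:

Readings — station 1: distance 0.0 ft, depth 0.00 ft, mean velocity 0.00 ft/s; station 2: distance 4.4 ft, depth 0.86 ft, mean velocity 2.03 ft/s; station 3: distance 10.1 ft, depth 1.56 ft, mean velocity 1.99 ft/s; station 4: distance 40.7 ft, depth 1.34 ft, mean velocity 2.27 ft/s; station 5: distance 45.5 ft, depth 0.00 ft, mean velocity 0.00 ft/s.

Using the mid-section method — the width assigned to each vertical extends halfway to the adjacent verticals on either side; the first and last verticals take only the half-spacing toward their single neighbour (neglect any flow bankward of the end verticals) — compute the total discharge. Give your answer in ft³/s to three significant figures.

119 ft³/s

w_2 = (10.1 − 0.0)/2 = 5.05 ft; q_2 = 2.03 × 0.86 × 5.05 = 8.816 ft³/s
w_3 = (40.7 − 4.4)/2 = 18.15 ft; q_3 = 1.99 × 1.56 × 18.15 = 56.34 ft³/s
w_4 = (45.5 − 10.1)/2 = 17.7 ft; q_4 = 2.27 × 1.34 × 17.7 = 53.84 ft³/s
Stations 1, 5 contribute zero (depth or velocity is 0).
Q = Σ qᵢ = 119.0 ft³/s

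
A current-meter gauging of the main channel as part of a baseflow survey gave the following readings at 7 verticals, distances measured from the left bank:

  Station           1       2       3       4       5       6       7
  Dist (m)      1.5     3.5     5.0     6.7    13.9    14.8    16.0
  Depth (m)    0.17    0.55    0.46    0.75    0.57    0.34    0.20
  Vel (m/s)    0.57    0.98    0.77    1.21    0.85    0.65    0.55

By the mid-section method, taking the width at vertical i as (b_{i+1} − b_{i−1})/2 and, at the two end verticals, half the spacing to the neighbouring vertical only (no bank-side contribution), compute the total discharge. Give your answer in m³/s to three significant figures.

w_1 = (3.5 − 1.5)/2 = 1 m; q_1 = 0.57 × 0.17 × 1 = 0.09690 m³/s
w_2 = (5.0 − 1.5)/2 = 1.75 m; q_2 = 0.98 × 0.55 × 1.75 = 0.9433 m³/s
w_3 = (6.7 − 3.5)/2 = 1.6 m; q_3 = 0.77 × 0.46 × 1.6 = 0.5667 m³/s
w_4 = (13.9 − 5.0)/2 = 4.45 m; q_4 = 1.21 × 0.75 × 4.45 = 4.038 m³/s
w_5 = (14.8 − 6.7)/2 = 4.05 m; q_5 = 0.85 × 0.57 × 4.05 = 1.962 m³/s
w_6 = (16.0 − 13.9)/2 = 1.05 m; q_6 = 0.65 × 0.34 × 1.05 = 0.2321 m³/s
w_7 = (16.0 − 14.8)/2 = 0.6 m; q_7 = 0.55 × 0.20 × 0.6 = 0.06600 m³/s
Q = Σ qᵢ = 7.906 m³/s

7.91 m³/s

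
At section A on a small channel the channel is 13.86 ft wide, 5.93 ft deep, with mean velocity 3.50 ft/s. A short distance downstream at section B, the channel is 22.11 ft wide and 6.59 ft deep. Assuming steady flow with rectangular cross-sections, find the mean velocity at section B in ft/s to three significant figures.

Q = A₁V₁ = (13.86×5.93) × 3.50 = 287.7 ft³/s
A₂ = 22.11 × 6.59 = 145.7 ft²
V₂ = Q/A₂ = 287.7/145.7 = 1.974 ft/s

1.97 ft/s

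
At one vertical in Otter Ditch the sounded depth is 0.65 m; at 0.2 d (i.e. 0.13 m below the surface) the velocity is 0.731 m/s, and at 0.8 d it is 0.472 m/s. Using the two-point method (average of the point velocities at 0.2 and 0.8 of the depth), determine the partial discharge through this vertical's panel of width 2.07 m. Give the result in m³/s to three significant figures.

v̄ = (0.731 + 0.472) / 2 = 0.6015 m/s
q = v̄ × d × w = 0.6015 × 0.65 × 2.07 = 0.8093 m³/s

0.809 m³/s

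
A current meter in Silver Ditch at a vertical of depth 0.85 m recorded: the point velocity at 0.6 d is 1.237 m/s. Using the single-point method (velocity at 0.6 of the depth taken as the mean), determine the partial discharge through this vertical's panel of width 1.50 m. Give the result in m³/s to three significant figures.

v̄ = v₀.₆ = 1.237 m/s
q = v̄ × d × w = 1.237 × 0.85 × 1.50 = 1.577 m³/s

1.58 m³/s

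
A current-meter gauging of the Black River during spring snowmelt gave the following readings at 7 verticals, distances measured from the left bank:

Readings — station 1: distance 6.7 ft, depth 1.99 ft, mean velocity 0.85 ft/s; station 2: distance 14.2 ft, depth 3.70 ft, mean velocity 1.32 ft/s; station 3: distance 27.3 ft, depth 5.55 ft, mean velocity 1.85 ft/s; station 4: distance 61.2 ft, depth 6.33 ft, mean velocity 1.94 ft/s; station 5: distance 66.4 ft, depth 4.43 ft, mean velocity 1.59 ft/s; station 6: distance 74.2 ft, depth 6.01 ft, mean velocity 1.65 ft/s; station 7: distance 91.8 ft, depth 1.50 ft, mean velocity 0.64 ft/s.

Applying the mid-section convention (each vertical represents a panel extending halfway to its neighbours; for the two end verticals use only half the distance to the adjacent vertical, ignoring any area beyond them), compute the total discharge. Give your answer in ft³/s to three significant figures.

718 ft³/s

w_1 = (14.2 − 6.7)/2 = 3.75 ft; q_1 = 0.85 × 1.99 × 3.75 = 6.343 ft³/s
w_2 = (27.3 − 6.7)/2 = 10.3 ft; q_2 = 1.32 × 3.70 × 10.3 = 50.31 ft³/s
w_3 = (61.2 − 14.2)/2 = 23.5 ft; q_3 = 1.85 × 5.55 × 23.5 = 241.3 ft³/s
w_4 = (66.4 − 27.3)/2 = 19.55 ft; q_4 = 1.94 × 6.33 × 19.55 = 240.1 ft³/s
w_5 = (74.2 − 61.2)/2 = 6.5 ft; q_5 = 1.59 × 4.43 × 6.5 = 45.78 ft³/s
w_6 = (91.8 − 66.4)/2 = 12.7 ft; q_6 = 1.65 × 6.01 × 12.7 = 125.9 ft³/s
w_7 = (91.8 − 74.2)/2 = 8.8 ft; q_7 = 0.64 × 1.50 × 8.8 = 8.448 ft³/s
Q = Σ qᵢ = 718.2 ft³/s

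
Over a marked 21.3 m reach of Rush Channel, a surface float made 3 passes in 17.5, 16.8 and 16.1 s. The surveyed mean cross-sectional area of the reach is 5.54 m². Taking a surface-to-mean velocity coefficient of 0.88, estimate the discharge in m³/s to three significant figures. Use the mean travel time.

t̄ = (17.5 + 16.8 + 16.1) / 3 = 16.8 s
v_surface = L / t̄ = 21.3 / 16.8 = 1.268 m/s
v_mean = 0.88 × 1.268 = 1.116 m/s
Q = A × v_mean = 5.54 × 1.116 = 6.181 m³/s

6.18 m³/s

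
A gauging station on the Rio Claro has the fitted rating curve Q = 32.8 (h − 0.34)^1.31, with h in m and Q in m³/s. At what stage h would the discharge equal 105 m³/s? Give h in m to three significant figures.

2.77 m

h − h₀ = (Q/C)^(1/b) = (105/32.8)^(1/1.31) = 2.431 m
h = 0.34 + 2.431 = 2.771 m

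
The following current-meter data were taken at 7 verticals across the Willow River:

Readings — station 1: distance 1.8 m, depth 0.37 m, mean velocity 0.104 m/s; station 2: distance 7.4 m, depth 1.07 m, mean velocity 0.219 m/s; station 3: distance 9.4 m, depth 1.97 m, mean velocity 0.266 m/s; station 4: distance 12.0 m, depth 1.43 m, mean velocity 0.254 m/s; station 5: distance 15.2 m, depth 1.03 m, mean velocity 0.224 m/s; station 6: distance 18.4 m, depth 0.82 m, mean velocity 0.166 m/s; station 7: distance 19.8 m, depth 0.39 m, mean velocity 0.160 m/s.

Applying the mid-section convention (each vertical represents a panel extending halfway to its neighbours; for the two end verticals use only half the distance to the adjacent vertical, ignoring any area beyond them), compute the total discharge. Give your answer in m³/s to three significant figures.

w_1 = (7.4 − 1.8)/2 = 2.8 m; q_1 = 0.104 × 0.37 × 2.8 = 0.1077 m³/s
w_2 = (9.4 − 1.8)/2 = 3.8 m; q_2 = 0.219 × 1.07 × 3.8 = 0.8905 m³/s
w_3 = (12.0 − 7.4)/2 = 2.3 m; q_3 = 0.266 × 1.97 × 2.3 = 1.205 m³/s
w_4 = (15.2 − 9.4)/2 = 2.9 m; q_4 = 0.254 × 1.43 × 2.9 = 1.053 m³/s
w_5 = (18.4 − 12.0)/2 = 3.2 m; q_5 = 0.224 × 1.03 × 3.2 = 0.7383 m³/s
w_6 = (19.8 − 15.2)/2 = 2.3 m; q_6 = 0.166 × 0.82 × 2.3 = 0.3131 m³/s
w_7 = (19.8 − 18.4)/2 = 0.7 m; q_7 = 0.160 × 0.39 × 0.7 = 0.04368 m³/s
Q = Σ qᵢ = 4.352 m³/s

4.35 m³/s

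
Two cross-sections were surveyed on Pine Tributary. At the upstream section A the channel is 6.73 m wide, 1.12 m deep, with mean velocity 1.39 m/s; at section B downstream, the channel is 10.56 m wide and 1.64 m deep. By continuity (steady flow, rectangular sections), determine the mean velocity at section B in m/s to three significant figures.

Q = A₁V₁ = (6.73×1.12) × 1.39 = 10.48 m³/s
A₂ = 10.56 × 1.64 = 17.32 m²
V₂ = Q/A₂ = 10.48/17.32 = 0.6050 m/s

0.605 m/s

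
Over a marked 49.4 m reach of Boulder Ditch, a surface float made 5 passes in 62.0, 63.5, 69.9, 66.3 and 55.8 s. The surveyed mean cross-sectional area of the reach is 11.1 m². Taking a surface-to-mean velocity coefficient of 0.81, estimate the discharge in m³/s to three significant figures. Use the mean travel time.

6.99 m³/s

t̄ = (62.0 + 63.5 + 69.9 + 66.3 + 55.8) / 5 = 63.5 s
v_surface = L / t̄ = 49.4 / 63.5 = 0.7780 m/s
v_mean = 0.81 × 0.7780 = 0.6301 m/s
Q = A × v_mean = 11.1 × 0.6301 = 6.995 m³/s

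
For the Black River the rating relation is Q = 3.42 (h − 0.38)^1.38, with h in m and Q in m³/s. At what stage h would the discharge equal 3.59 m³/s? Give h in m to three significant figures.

h − h₀ = (Q/C)^(1/b) = (3.59/3.42)^(1/1.38) = 1.036 m
h = 0.38 + 1.036 = 1.416 m

1.42 m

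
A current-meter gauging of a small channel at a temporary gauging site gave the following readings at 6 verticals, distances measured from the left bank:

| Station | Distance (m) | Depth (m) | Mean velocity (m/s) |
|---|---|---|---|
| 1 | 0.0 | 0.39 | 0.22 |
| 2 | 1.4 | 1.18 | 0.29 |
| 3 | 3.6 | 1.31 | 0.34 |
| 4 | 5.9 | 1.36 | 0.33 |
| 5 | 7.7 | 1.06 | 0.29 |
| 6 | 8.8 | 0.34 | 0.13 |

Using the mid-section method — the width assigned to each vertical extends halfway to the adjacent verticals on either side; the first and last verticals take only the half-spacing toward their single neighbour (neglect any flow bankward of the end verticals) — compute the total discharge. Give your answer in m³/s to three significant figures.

3.07 m³/s

w_1 = (1.4 − 0.0)/2 = 0.7 m; q_1 = 0.22 × 0.39 × 0.7 = 0.06006 m³/s
w_2 = (3.6 − 0.0)/2 = 1.8 m; q_2 = 0.29 × 1.18 × 1.8 = 0.6160 m³/s
w_3 = (5.9 − 1.4)/2 = 2.25 m; q_3 = 0.34 × 1.31 × 2.25 = 1.002 m³/s
w_4 = (7.7 − 3.6)/2 = 2.05 m; q_4 = 0.33 × 1.36 × 2.05 = 0.9200 m³/s
w_5 = (8.8 − 5.9)/2 = 1.45 m; q_5 = 0.29 × 1.06 × 1.45 = 0.4457 m³/s
w_6 = (8.8 − 7.7)/2 = 0.55 m; q_6 = 0.13 × 0.34 × 0.55 = 0.02431 m³/s
Q = Σ qᵢ = 3.068 m³/s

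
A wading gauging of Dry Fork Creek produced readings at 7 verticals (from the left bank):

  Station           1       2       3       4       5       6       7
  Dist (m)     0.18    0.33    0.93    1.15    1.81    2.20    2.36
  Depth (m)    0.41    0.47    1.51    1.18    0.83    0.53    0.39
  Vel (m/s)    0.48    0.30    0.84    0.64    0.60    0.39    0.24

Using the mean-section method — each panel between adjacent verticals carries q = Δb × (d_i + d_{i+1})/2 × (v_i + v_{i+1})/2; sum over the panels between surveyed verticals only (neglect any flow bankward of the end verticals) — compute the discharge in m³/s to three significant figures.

Panel 1-2: Δb = 0.15 m, d̄ = (0.41+0.47)/2 = 0.44, v̄ = (0.48+0.30)/2 = 0.39 → q = 0.15×0.44×0.39 = 0.02574 m³/s
Panel 2-3: Δb = 0.6 m, d̄ = (0.47+1.51)/2 = 0.99, v̄ = (0.30+0.84)/2 = 0.57 → q = 0.6×0.99×0.57 = 0.3386 m³/s
Panel 3-4: Δb = 0.22 m, d̄ = (1.51+1.18)/2 = 1.345, v̄ = (0.84+0.64)/2 = 0.74 → q = 0.22×1.345×0.74 = 0.2190 m³/s
Panel 4-5: Δb = 0.66 m, d̄ = (1.18+0.83)/2 = 1.005, v̄ = (0.64+0.60)/2 = 0.62 → q = 0.66×1.005×0.62 = 0.4112 m³/s
Panel 5-6: Δb = 0.39 m, d̄ = (0.83+0.53)/2 = 0.68, v̄ = (0.60+0.39)/2 = 0.495 → q = 0.39×0.68×0.495 = 0.1313 m³/s
Panel 6-7: Δb = 0.16 m, d̄ = (0.53+0.39)/2 = 0.46, v̄ = (0.39+0.24)/2 = 0.315 → q = 0.16×0.46×0.315 = 0.02318 m³/s
Q = Σ q = 1.149 m³/s

1.15 m³/s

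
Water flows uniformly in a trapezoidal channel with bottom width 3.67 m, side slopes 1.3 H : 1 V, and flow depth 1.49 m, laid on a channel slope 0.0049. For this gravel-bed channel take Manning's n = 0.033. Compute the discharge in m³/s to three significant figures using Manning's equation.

17.4 m³/s

A = (b + z·y)·y = (3.67 + 1.3×1.49)×1.49 = 8.354 m²
P = b + 2y√(1+z²) = 3.67 + 2×1.49×√(1+1.3²) = 8.558 m
R = A/P = 8.354/8.558 = 0.9763 m
Q = (1/n)·A·R^(2/3)·S^(1/2) = (1/0.033) × 8.354 × 0.9763^(2/3) × 0.0049^(1/2) = 17.44 m³/s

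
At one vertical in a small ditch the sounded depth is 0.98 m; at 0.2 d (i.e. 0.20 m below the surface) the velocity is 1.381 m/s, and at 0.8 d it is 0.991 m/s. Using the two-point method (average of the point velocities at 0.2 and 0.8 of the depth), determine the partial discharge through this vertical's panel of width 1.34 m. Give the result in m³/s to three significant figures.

1.56 m³/s

v̄ = (1.381 + 0.991) / 2 = 1.186 m/s
q = v̄ × d × w = 1.186 × 0.98 × 1.34 = 1.557 m³/s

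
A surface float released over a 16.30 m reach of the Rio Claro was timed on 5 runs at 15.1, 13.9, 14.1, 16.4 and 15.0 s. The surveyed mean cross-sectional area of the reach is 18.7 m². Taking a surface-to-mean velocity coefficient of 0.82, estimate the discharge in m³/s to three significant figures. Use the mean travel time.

t̄ = (15.1 + 13.9 + 14.1 + 16.4 + 15.0) / 5 = 14.9 s
v_surface = L / t̄ = 16.30 / 14.9 = 1.094 m/s
v_mean = 0.82 × 1.094 = 0.8970 m/s
Q = A × v_mean = 18.7 × 0.8970 = 16.77 m³/s

16.8 m³/s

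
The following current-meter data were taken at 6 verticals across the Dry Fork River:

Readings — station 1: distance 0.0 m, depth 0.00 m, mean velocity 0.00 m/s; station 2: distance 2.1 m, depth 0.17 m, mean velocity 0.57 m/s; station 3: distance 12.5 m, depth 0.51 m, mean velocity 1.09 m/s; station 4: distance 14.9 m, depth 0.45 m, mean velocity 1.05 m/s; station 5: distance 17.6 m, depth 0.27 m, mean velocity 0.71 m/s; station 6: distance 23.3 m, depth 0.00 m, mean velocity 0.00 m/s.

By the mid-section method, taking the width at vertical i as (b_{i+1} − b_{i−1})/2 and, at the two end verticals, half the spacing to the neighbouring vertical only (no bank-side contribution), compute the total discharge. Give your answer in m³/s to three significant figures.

w_2 = (12.5 − 0.0)/2 = 6.25 m; q_2 = 0.57 × 0.17 × 6.25 = 0.6056 m³/s
w_3 = (14.9 − 2.1)/2 = 6.4 m; q_3 = 1.09 × 0.51 × 6.4 = 3.558 m³/s
w_4 = (17.6 − 12.5)/2 = 2.55 m; q_4 = 1.05 × 0.45 × 2.55 = 1.205 m³/s
w_5 = (23.3 − 14.9)/2 = 4.2 m; q_5 = 0.71 × 0.27 × 4.2 = 0.8051 m³/s
Stations 1, 6 contribute zero (depth or velocity is 0).
Q = Σ qᵢ = 6.173 m³/s

6.17 m³/s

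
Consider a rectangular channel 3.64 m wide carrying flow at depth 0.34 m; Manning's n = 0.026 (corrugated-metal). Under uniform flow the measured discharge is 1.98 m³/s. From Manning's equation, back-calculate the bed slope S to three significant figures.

A = b·y = 3.64 × 0.34 = 1.238 m²
P = b + 2y = 3.64 + 2×0.34 = 4.320 m
R = A/P = 1.238/4.320 = 0.2865 m
S = (Q·n / (1·A·R^(2/3)))² = (1.98×0.026 / (1×1.238×0.4346))² = 0.009162

0.00916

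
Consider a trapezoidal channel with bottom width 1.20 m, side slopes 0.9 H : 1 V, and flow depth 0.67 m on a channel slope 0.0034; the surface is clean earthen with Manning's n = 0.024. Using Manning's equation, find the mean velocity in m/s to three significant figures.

A = (b + z·y)·y = (1.20 + 0.9×0.67)×0.67 = 1.208 m²
P = b + 2y√(1+z²) = 1.20 + 2×0.67×√(1+0.9²) = 3.003 m
R = A/P = 1.208/3.003 = 0.4023 m
Q = (1/n)·A·R^(2/3)·S^(1/2) = (1/0.024) × 1.208 × 0.4023^(2/3) × 0.0034^(1/2) = 1.599 m³/s
V = Q/A = 1.599/1.208 = 1.324 m/s

1.32 m/s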